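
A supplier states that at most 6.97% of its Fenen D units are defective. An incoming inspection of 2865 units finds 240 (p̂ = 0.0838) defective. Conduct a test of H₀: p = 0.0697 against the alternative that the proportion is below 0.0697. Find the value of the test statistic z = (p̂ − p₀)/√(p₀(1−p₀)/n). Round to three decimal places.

z = 2.957

p̂ = 240/2865 ≈ 0.0837696.
SE = √(p₀(1−p₀)/n) = √(0.064842/2865) = 0.0047574.
z = (0.0837696 − 0.0697)/0.0047574 = 0.0140696/0.0047574 = 2.957.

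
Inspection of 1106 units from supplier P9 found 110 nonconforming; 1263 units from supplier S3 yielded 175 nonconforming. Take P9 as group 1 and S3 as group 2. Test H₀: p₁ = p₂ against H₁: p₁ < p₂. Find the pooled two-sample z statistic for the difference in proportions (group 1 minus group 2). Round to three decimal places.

z = -2.919

p̂₁ = 110/1106 = 0.099458, p̂₂ = 175/1263 = 0.138559.
Pooled p̂ = (110+175)/(1106+1263) = 285/2369 = 0.120304.
SE = √(p̂(1−p̂)(1/n₁+1/n₂)) = √(0.120304·0.879696·0.00169592) = √(0.000179481) = 0.013397.
z = (0.099458 − 0.138559)/0.013397 = -0.039101/0.013397 = -2.919.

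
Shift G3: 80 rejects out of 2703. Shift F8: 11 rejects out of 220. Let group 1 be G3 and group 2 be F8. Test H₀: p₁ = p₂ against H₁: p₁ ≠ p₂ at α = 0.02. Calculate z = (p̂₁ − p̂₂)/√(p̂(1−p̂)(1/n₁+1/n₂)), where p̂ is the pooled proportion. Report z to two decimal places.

p̂₁ = 80/2703 = 0.029597, p̂₂ = 11/220 = 0.050000.
Pooled p̂ = (80+11)/(2703+220) = 91/2923 = 0.031132.
SE = √(0.0301632 × 0.00491541) = 0.012176.
z = (0.029597 − 0.050000)/0.012176 = -0.020403/0.012176 = -1.68.
Two-sided p-value ≈ 2·Φ(−1.676) = 0.0938, so at α = 0.02 we fail to reject H₀.

z = -1.68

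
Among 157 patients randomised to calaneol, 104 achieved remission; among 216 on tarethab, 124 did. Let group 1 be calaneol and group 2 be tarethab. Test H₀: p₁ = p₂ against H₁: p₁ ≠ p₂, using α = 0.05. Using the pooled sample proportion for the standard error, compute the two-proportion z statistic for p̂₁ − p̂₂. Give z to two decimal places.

p̂₁ = 104/157 ≈ 0.6624, p̂₂ = 124/216 ≈ 0.5741.
Pooled p̂ = (104+124)/(157+216) = 228/373 = 0.6113.
SE = √(p̂(1−p̂)(1/n₁+1/n₂)) = √(0.6113·0.3887·0.0109991) = √(0.00261361) = 0.0511.
z = (0.6624 − 0.5741)/0.0511 = 0.0883/0.0511 = 1.73.
Two-sided p-value ≈ 2·Φ(−1.728) = 0.0840, so at α = 0.05 we fail to reject H₀.

z = 1.73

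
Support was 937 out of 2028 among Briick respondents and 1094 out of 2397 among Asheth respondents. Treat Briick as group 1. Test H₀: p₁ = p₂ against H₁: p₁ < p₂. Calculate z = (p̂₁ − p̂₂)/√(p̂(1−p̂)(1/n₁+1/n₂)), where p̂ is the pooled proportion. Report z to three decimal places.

p̂₁ = 937/2028 ≈ 0.462032, p̂₂ = 1094/2397 ≈ 0.456404.
Pooled p̂ = (937+1094)/(2028+2397) = 2031/4425 = 0.458983.
SE = √(0.248318 × 0.000910285) = 0.015035.
z = (0.462032 − 0.456404)/0.015035 = 0.005628/0.015035 = 0.374.
p-value = P(Z < 0.374) ≈ 0.6459.

z = 0.374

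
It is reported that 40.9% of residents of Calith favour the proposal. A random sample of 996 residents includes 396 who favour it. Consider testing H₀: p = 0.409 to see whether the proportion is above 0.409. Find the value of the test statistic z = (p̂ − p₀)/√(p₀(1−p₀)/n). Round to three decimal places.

p̂ = 396/996 = 0.39759.
Under H₀, SE = √(0.409·0.591/996) = √(0.00024269) = 0.01558.
z = (0.39759 − 0.409)/0.01558 = -0.01141/0.01558 = -0.732.
p-value = P(Z > -0.732) ≈ 0.7680.

z = -0.732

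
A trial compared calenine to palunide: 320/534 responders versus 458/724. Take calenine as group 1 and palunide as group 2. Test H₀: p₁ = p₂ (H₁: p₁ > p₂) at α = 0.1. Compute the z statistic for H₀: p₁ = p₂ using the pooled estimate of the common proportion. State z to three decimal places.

z = -1.203

p̂₁ = 320/534 ≈ 0.599251, p̂₂ = 458/724 ≈ 0.632597.
Pooled p̂ = (320+458)/(534+724) = 778/1258 = 0.618442.
SE = √(p̂(1−p̂)(1/n₁+1/n₂)) = √(0.618442·0.381558·0.00325387) = √(0.000767822) = 0.027710.
z = (0.599251 − 0.632597)/0.027710 = -0.033346/0.027710 = -1.203.
p-value = P(Z > -1.203) ≈ 0.8856. With α = 0.1, fail to reject H₀.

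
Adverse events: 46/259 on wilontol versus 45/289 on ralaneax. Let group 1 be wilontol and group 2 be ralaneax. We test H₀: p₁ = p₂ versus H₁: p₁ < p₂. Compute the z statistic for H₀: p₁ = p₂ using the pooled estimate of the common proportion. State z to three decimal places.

z = 0.688

p̂₁ = 46/259 ≈ 0.17761, p̂₂ = 45/289 ≈ 0.15571.
Pooled p̂ = (46+45)/(259+289) = 91/548 = 0.16606.
SE = √(0.138483 × 0.00732121) = 0.03184.
z = (0.17761 − 0.15571)/0.03184 = 0.02190/0.03184 = 0.688.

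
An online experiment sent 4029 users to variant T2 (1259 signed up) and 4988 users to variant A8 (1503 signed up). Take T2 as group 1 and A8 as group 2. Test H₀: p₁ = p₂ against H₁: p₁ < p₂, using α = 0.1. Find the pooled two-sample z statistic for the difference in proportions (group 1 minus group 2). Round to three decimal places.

p̂₁ = 1259/4029 = 0.31248, p̂₂ = 1503/4988 = 0.30132.
Pooled p̂ = (1259+1503)/(4029+4988) = 2762/9017 = 0.30631.
SE = √(0.212484 × 0.000448682) = 0.00976.
z = (0.31248 − 0.30132)/0.00976 = 0.01116/0.00976 = 1.143.
p-value = P(Z < 1.143) ≈ 0.8735. With α = 0.1, fail to reject H₀.

z = 1.143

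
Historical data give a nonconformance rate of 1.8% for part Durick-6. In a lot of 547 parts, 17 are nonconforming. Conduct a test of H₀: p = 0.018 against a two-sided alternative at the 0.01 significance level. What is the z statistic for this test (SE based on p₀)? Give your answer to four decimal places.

z = 2.3007

p̂ = 17/547 = 0.0310786.
SE = √(p₀(1−p₀)/n) = √(0.017676/547) = 0.0056846.
z = (0.0310786 − 0.018)/0.0056846 = 0.0130786/0.0056846 = 2.3007.
p-value = 2·P(Z > 2.301) ≈ 0.0214. With α = 0.01, fail to reject H₀.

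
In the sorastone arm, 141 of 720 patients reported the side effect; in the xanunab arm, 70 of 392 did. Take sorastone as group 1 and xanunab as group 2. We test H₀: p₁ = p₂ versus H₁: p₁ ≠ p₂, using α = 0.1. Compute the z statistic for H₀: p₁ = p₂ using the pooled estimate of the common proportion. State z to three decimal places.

z = 0.701

p̂₁ = 141/720 ≈ 0.19583, p̂₂ = 70/392 ≈ 0.17857.
Pooled p̂ = (141+70)/(720+392) = 211/1112 = 0.18975.
SE = √(p̂(1−p̂)(1/n₁+1/n₂)) = √(0.18975·0.81025·0.00393991) = √(0.000605737) = 0.02461.
z = (0.19583 − 0.17857)/0.02461 = 0.01726/0.02461 = 0.701.
p-value = 2·P(Z > 0.701) ≈ 0.4831. With α = 0.1, fail to reject H₀.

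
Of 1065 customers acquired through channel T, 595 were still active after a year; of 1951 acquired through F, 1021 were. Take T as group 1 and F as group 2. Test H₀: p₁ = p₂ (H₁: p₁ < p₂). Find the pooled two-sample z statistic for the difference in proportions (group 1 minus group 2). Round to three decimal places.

p̂₁ = 595/1065 = 0.558685, p̂₂ = 1021/1951 = 0.523321.
Pooled p̂ = (595+1021)/(1065+1951) = 1616/3016 = 0.535809.
SE = √(p̂(1−p̂)(1/n₁+1/n₂)) = √(0.535809·0.464191·0.00145152) = √(0.00036102) = 0.019001.
z = (0.558685 − 0.523321)/0.019001 = 0.035364/0.019001 = 1.861.
p-value = P(Z < 1.861) ≈ 0.9686.

z = 1.861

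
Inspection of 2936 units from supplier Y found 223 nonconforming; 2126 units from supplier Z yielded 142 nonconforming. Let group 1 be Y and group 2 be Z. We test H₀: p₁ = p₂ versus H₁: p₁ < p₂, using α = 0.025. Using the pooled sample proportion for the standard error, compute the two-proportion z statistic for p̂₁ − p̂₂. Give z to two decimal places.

p̂₁ = 223/2936 ≈ 0.0760, p̂₂ = 142/2126 ≈ 0.0668.
Pooled p̂ = (223+142)/(2936+2126) = 365/5062 = 0.0721.
SE = √(0.0669066 × 0.000810966) = 0.0074.
z = (0.0760 − 0.0668)/0.0074 = 0.0092/0.0074 = 1.24.
p-value = P(Z < 1.244) ≈ 0.8932, so at α = 0.025 we fail to reject H₀.

z = 1.24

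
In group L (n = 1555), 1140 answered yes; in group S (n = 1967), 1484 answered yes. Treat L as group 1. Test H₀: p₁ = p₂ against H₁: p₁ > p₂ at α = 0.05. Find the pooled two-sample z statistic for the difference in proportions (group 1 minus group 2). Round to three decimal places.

z = -1.442

p̂₁ = 1140/1555 ≈ 0.73312, p̂₂ = 1484/1967 ≈ 0.75445.
Pooled p̂ = (1140+1484)/(1555+1967) = 2624/3522 = 0.74503.
SE = √(0.18996 × 0.00115148) = 0.01479.
z = (0.73312 − 0.75445)/0.01479 = -0.02133/0.01479 = -1.442.
p-value = P(Z > -1.442) ≈ 0.9254. With α = 0.05, fail to reject H₀.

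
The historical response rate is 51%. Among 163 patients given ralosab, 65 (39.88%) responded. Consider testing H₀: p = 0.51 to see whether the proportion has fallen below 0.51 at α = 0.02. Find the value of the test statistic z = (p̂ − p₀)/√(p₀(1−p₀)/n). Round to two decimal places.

p̂ = 65/163 ≈ 0.3988.
Standard error under H₀: √(0.51×0.49/163) = 0.0392.
z = (0.3988 − 0.51)/0.0392 = -0.1112/0.0392 = -2.84.
p-value = P(Z < -2.841) ≈ 0.0023, so at α = 0.02 we reject H₀.

z = -2.84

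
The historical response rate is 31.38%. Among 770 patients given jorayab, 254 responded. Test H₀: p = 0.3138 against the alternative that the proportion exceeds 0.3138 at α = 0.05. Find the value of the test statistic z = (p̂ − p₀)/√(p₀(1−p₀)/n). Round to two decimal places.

z = 0.96

p̂ = 254/770 = 0.3299.
Standard error under H₀: √(0.3138×0.6862/770) = 0.0167.
z = (0.3299 − 0.3138)/0.0167 = 0.0161/0.0167 = 0.96.
p-value = P(Z > 0.961) ≈ 0.1683; since p > α = 0.05, fail to reject H₀.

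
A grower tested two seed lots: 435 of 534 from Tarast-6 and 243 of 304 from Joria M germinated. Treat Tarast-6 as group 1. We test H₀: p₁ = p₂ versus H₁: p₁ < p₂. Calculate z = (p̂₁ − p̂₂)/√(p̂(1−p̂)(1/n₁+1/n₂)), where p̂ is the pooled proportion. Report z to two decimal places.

z = 0.54

p̂₁ = 435/534 ≈ 0.8146, p̂₂ = 243/304 ≈ 0.7993.
Pooled p̂ = (435+243)/(534+304) = 678/838 = 0.8091.
SE = √(0.154476 × 0.00516213) = 0.0282.
z = (0.8146 − 0.7993)/0.0282 = 0.0153/0.0282 = 0.54.
p-value = P(Z < 0.541) ≈ 0.7056.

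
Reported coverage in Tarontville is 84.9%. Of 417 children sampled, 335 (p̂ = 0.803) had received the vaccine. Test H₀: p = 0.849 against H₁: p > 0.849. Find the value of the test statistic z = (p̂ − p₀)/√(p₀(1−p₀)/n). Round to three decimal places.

z = -2.603

p̂ = 335/417 ≈ 0.803357.
Under H₀, SE = √(0.849·0.151/417) = √(0.000307432) = 0.017534.
z = (0.803357 − 0.849)/0.017534 = -0.045643/0.017534 = -2.603.
p-value = P(Z > -2.603) ≈ 0.9954.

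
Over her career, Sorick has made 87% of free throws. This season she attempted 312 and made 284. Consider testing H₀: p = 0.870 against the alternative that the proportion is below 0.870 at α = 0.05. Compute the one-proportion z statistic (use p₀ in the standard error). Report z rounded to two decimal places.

p̂ = 284/312 = 0.91026.
SE = √(p₀(1−p₀)/n) = √(0.1131/312) = 0.01904.
z = (0.91026 − 0.87)/0.01904 = 0.04026/0.01904 = 2.11.
p-value = P(Z < 2.114) ≈ 0.9828, so at α = 0.05 we fail to reject H₀.

z = 2.11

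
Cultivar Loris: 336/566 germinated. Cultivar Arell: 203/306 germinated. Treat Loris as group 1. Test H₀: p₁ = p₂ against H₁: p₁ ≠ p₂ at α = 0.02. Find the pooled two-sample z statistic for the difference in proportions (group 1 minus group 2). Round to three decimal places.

z = -2.024

p̂₁ = 336/566 = 0.59364, p̂₂ = 203/306 = 0.66340.
Pooled p̂ = (336+203)/(566+306) = 539/872 = 0.61812.
SE = √(p̂(1−p̂)(1/n₁+1/n₂)) = √(0.61812·0.38188·0.00503476) = √(0.00118844) = 0.03447.
z = (0.59364 − 0.66340)/0.03447 = -0.06976/0.03447 = -2.024.
Two-sided p-value ≈ 2·Φ(−2.024) = 0.0430; since p > α = 0.02, fail to reject H₀.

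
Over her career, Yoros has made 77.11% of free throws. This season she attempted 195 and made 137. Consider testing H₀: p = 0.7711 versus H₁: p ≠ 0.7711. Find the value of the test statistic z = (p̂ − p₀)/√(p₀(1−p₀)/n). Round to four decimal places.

p̂ = 137/195 = 0.702564.
Standard error under H₀: √(0.7711×0.2289/195) = 0.030086.
z = (0.702564 − 0.7711)/0.030086 = -0.068536/0.030086 = -2.2780.

z = -2.2780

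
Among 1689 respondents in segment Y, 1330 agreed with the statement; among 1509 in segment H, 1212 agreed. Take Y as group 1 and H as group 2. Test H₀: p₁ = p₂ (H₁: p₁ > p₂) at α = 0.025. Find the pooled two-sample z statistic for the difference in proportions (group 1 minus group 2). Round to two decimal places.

z = -1.10

p̂₁ = 1330/1689 = 0.7874, p̂₂ = 1212/1509 = 0.8032.
Pooled p̂ = (1330+1212)/(1689+1509) = 2542/3198 = 0.7949.
SE = √(p̂(1−p̂)(1/n₁+1/n₂)) = √(0.7949·0.2051·0.00125476) = √(0.000204589) = 0.0143.
z = (0.7874 − 0.8032)/0.0143 = -0.0158/0.0143 = -1.10.
p-value = P(Z > -1.100) ≈ 0.8643. With α = 0.025, fail to reject H₀.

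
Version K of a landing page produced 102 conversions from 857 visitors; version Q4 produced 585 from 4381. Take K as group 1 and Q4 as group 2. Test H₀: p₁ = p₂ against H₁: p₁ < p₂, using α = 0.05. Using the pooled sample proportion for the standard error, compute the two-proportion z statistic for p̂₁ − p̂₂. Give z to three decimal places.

z = -1.151

p̂₁ = 102/857 = 0.11902, p̂₂ = 585/4381 = 0.13353.
Pooled p̂ = (102+585)/(857+4381) = 687/5238 = 0.13116.
SE = √(p̂(1−p̂)(1/n₁+1/n₂)) = √(0.13116·0.86884·0.00139512) = √(0.000158981) = 0.01261.
z = (0.11902 − 0.13353)/0.01261 = -0.01451/0.01261 = -1.151.
p-value = P(Z < -1.151) ≈ 0.1249. With α = 0.05, fail to reject H₀.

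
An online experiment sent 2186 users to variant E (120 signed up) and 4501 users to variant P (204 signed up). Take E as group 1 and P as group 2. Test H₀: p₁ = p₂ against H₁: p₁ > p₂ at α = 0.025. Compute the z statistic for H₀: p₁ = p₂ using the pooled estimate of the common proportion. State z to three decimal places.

p̂₁ = 120/2186 = 0.054895, p̂₂ = 204/4501 = 0.045323.
Pooled p̂ = (120+204)/(2186+4501) = 324/6687 = 0.048452.
SE = √(0.0461046 × 0.000679629) = 0.005598.
z = (0.054895 − 0.045323)/0.005598 = 0.009572/0.005598 = 1.710.
p-value = P(Z > 1.710) ≈ 0.0436. With α = 0.025, fail to reject H₀.

z = 1.710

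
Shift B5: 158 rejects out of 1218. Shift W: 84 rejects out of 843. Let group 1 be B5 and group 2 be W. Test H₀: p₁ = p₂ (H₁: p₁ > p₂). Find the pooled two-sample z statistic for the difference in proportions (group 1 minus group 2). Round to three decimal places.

z = 2.085

p̂₁ = 158/1218 ≈ 0.129721, p̂₂ = 84/843 ≈ 0.099644.
Pooled p̂ = (158+84)/(1218+843) = 242/2061 = 0.117419.
SE = √(p̂(1−p̂)(1/n₁+1/n₂)) = √(0.117419·0.882581·0.00200726) = √(0.000208015) = 0.014423.
z = (0.129721 − 0.099644)/0.014423 = 0.030077/0.014423 = 2.085.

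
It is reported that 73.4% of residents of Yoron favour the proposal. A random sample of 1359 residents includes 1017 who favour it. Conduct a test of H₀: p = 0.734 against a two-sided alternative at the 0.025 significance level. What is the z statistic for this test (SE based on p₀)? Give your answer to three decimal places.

z = 1.197

p̂ = 1017/1359 ≈ 0.748344.
Standard error under H₀: √(0.734×0.266/1359) = 0.011986.
z = (0.748344 − 0.734)/0.011986 = 0.014344/0.011986 = 1.197.
Two-sided p-value ≈ 2·Φ(−1.197) = 0.2314. With α = 0.025, fail to reject H₀.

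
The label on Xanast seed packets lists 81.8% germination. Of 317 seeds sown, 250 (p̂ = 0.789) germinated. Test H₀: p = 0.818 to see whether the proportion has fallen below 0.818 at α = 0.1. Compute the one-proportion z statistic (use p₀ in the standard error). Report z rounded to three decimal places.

z = -1.355

p̂ = 250/317 = 0.78864.
SE = √(p₀(1−p₀)/n) = √(0.14888/317) = 0.02167.
z = (0.78864 − 0.818)/0.02167 = -0.02936/0.02167 = -1.355.
p-value = P(Z < -1.355) ≈ 0.0878; since p < α = 0.1, reject H₀.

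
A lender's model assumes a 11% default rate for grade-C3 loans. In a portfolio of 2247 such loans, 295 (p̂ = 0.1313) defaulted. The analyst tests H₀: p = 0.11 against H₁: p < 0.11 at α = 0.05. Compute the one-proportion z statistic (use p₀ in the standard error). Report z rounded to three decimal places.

z = 3.225

p̂ = 295/2247 ≈ 0.131286.
Under H₀, SE = √(0.11·0.89/2247) = √(4.35692e-05) = 0.006601.
z = (0.131286 − 0.11)/0.006601 = 0.021286/0.006601 = 3.225.
p-value = P(Z < 3.225) ≈ 0.9994; since p > α = 0.05, fail to reject H₀.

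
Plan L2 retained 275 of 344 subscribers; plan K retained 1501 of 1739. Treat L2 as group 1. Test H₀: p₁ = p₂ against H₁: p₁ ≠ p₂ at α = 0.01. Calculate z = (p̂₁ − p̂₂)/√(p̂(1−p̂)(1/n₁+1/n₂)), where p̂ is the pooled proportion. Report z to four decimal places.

z = -3.0463

p̂₁ = 275/344 = 0.7994186, p̂₂ = 1501/1739 = 0.8631397.
Pooled p̂ = (275+1501)/(344+1739) = 1776/2083 = 0.8526164.
SE = √(0.125662 × 0.00348202) = 0.0209178.
z = (0.7994186 − 0.8631397)/0.0209178 = -0.0637211/0.0209178 = -3.0463.
p-value = 2·P(Z > 3.046) ≈ 0.0023, so at α = 0.01 we reject H₀.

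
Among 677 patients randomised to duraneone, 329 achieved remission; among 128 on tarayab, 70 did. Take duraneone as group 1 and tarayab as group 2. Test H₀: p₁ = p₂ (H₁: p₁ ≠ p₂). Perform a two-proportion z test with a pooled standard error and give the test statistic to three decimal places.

p̂₁ = 329/677 ≈ 0.48597, p̂₂ = 70/128 ≈ 0.54688.
Pooled p̂ = (329+70)/(677+128) = 399/805 = 0.49565.
SE = √(0.249981 × 0.0092896) = 0.04819.
z = (0.48597 − 0.54688)/0.04819 = -0.06091/0.04819 = -1.264.

z = -1.264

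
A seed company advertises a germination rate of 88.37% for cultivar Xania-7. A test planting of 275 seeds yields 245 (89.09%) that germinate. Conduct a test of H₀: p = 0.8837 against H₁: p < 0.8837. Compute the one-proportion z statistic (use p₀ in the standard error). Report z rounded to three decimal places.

p̂ = 245/275 = 0.89091.
Standard error under H₀: √(0.8837×0.1163/275) = 0.01933.
z = (0.89091 − 0.8837)/0.01933 = 0.00721/0.01933 = 0.373.

z = 0.373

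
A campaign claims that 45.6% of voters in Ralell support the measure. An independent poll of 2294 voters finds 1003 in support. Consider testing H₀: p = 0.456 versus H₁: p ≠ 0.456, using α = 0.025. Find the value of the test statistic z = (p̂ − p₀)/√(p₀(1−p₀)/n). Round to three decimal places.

z = -1.805

p̂ = 1003/2294 = 0.43723.
SE = √(p₀(1−p₀)/n) = √(0.24806/2294) = 0.01040.
z = (0.43723 − 0.456)/0.01040 = -0.01877/0.01040 = -1.805.
Two-sided p-value ≈ 2·Φ(−1.805) = 0.0710. With α = 0.025, fail to reject H₀.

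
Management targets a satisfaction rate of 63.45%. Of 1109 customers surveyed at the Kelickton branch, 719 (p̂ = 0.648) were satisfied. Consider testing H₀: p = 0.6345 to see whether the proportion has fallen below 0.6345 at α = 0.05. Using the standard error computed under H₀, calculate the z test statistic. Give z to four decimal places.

z = 0.9565

p̂ = 719/1109 = 0.648332.
SE = √(p₀(1−p₀)/n) = √(0.23191/1109) = 0.014461.
z = (0.648332 − 0.6345)/0.014461 = 0.013832/0.014461 = 0.9565.
p-value = P(Z < 0.957) ≈ 0.8306. With α = 0.05, fail to reject H₀.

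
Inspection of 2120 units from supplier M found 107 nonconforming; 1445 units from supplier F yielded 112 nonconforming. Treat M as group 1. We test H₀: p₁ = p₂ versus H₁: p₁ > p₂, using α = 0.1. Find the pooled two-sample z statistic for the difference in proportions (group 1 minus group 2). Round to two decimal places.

z = -3.30

p̂₁ = 107/2120 = 0.05047, p̂₂ = 112/1445 = 0.07751.
Pooled p̂ = (107+112)/(2120+1445) = 219/3565 = 0.06143.
SE = √(0.0576569 × 0.00116374) = 0.00819.
z = (0.05047 − 0.07751)/0.00819 = -0.02704/0.00819 = -3.30.
p-value = P(Z > -3.301) ≈ 0.9995; since p > α = 0.1, fail to reject H₀.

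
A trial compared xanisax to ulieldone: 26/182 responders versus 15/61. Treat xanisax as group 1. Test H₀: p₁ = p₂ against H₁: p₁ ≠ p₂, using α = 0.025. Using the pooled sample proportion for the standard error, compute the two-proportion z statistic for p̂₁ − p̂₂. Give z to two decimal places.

p̂₁ = 26/182 = 0.1429, p̂₂ = 15/61 = 0.2459.
Pooled p̂ = (26+15)/(182+61) = 41/243 = 0.1687.
SE = √(p̂(1−p̂)(1/n₁+1/n₂)) = √(0.1687·0.8313·0.0218879) = √(0.00306992) = 0.0554.
z = (0.1429 − 0.2459)/0.0554 = -0.1030/0.0554 = -1.86.
Two-sided p-value ≈ 2·Φ(−1.860) = 0.0629, so at α = 0.025 we fail to reject H₀.

z = -1.86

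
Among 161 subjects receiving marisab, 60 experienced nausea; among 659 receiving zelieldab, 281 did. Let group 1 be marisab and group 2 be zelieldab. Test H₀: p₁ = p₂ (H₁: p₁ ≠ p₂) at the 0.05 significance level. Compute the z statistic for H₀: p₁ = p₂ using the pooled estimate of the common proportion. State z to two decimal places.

z = -1.24

p̂₁ = 60/161 ≈ 0.3727, p̂₂ = 281/659 ≈ 0.4264.
Pooled p̂ = (60+281)/(161+659) = 341/820 = 0.4159.
SE = √(p̂(1−p̂)(1/n₁+1/n₂)) = √(0.4159·0.5841·0.00772863) = √(0.00187743) = 0.0433.
z = (0.3727 − 0.4264)/0.0433 = -0.0537/0.0433 = -1.24.
Two-sided p-value ≈ 2·Φ(−1.240) = 0.2149. With α = 0.05, fail to reject H₀.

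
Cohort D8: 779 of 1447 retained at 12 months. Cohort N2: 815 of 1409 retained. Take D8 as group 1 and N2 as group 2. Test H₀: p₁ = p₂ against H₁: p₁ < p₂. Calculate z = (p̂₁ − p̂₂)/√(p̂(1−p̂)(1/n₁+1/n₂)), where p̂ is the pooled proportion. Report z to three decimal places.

z = -2.156

p̂₁ = 779/1447 = 0.538355, p̂₂ = 815/1409 = 0.578424.
Pooled p̂ = (779+815)/(1447+1409) = 1594/2856 = 0.558123.
SE = √(p̂(1−p̂)(1/n₁+1/n₂)) = √(0.558123·0.441877·0.00140081) = √(0.00034547) = 0.018587.
z = (0.538355 − 0.578424)/0.018587 = -0.040069/0.018587 = -2.156.
p-value = P(Z < -2.156) ≈ 0.0156.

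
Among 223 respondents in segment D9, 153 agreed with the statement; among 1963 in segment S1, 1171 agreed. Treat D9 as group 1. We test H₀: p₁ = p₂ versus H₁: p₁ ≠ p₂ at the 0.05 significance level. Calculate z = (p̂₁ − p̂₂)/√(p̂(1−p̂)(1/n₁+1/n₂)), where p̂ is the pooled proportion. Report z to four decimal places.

p̂₁ = 153/223 ≈ 0.686099, p̂₂ = 1171/1963 ≈ 0.596536.
Pooled p̂ = (153+1171)/(223+1963) = 1324/2186 = 0.605672.
SE = √(0.238833 × 0.00499373) = 0.034535.
z = (0.686099 − 0.596536)/0.034535 = 0.089563/0.034535 = 2.5934.
Two-sided p-value ≈ 2·Φ(−2.593) = 0.0095. With α = 0.05, reject H₀.

z = 2.5934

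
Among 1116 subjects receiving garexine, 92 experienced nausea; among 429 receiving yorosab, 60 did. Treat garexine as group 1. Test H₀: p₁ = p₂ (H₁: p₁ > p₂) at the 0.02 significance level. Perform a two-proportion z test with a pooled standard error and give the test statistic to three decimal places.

z = -3.394

p̂₁ = 92/1116 ≈ 0.08244, p̂₂ = 60/429 ≈ 0.13986.
Pooled p̂ = (92+60)/(1116+429) = 152/1545 = 0.09838.
SE = √(0.0887029 × 0.00322706) = 0.01692.
z = (0.08244 − 0.13986)/0.01692 = -0.05742/0.01692 = -3.394.
p-value = P(Z > -3.394) ≈ 0.9997; since p > α = 0.02, fail to reject H₀.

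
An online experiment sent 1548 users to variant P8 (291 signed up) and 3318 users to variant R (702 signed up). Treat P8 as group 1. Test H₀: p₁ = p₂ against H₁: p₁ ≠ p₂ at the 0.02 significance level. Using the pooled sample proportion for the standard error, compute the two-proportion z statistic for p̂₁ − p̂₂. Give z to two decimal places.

p̂₁ = 291/1548 ≈ 0.1880, p̂₂ = 702/3318 ≈ 0.2116.
Pooled p̂ = (291+702)/(1548+3318) = 993/4866 = 0.2041.
SE = √(0.162425 × 0.000947381) = 0.0124.
z = (0.1880 − 0.2116)/0.0124 = -0.0236/0.0124 = -1.90.
p-value = 2·P(Z > 1.902) ≈ 0.0572, so at α = 0.02 we fail to reject H₀.

z = -1.90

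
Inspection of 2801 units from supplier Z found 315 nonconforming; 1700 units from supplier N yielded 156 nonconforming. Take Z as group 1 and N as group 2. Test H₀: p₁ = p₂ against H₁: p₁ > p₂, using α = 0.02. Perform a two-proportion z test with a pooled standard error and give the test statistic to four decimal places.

z = 2.1991

p̂₁ = 315/2801 ≈ 0.1124598, p̂₂ = 156/1700 ≈ 0.0917647.
Pooled p̂ = (315+156)/(2801+1700) = 471/4501 = 0.1046434.
SE = √(p̂(1−p̂)(1/n₁+1/n₂)) = √(0.1046434·0.8953566·0.000945251) = √(8.85635e-05) = 0.0094108.
z = (0.1124598 − 0.0917647)/0.0094108 = 0.0206951/0.0094108 = 2.1991.
p-value = P(Z > 2.199) ≈ 0.0139. With α = 0.02, reject H₀.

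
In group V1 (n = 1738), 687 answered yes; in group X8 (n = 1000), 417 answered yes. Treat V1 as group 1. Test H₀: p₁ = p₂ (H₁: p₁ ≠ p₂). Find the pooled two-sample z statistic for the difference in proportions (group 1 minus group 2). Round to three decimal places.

p̂₁ = 687/1738 = 0.395282, p̂₂ = 417/1000 = 0.417000.
Pooled p̂ = (687+417)/(1738+1000) = 1104/2738 = 0.403214.
SE = √(0.240632 × 0.00157537) = 0.019470.
z = (0.395282 − 0.417000)/0.019470 = -0.021718/0.019470 = -1.115.

z = -1.115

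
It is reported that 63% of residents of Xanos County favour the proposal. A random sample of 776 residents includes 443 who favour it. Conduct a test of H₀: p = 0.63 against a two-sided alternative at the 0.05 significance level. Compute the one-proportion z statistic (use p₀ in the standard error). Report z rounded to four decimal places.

z = -3.4113

p̂ = 443/776 = 0.570876.
Under H₀, SE = √(0.63·0.37/776) = √(0.000300387) = 0.017332.
z = (0.570876 − 0.63)/0.017332 = -0.059124/0.017332 = -3.4113.
p-value = 2·P(Z > 3.411) ≈ 0.0006. With α = 0.05, reject H₀.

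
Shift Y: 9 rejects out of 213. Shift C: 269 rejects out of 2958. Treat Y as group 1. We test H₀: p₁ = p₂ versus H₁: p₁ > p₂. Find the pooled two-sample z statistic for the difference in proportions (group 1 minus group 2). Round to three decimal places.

p̂₁ = 9/213 = 0.04225, p̂₂ = 269/2958 = 0.09094.
Pooled p̂ = (9+269)/(213+2958) = 278/3171 = 0.08767.
SE = √(0.0799836 × 0.0050329) = 0.02006.
z = (0.04225 − 0.09094)/0.02006 = -0.04869/0.02006 = -2.427.
p-value = P(Z > -2.427) ≈ 0.9924.

z = -2.427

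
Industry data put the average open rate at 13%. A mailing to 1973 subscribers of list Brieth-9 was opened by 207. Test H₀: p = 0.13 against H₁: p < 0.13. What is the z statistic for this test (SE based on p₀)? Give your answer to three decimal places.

z = -3.313

p̂ = 207/1973 ≈ 0.10492.
Under H₀, SE = √(0.13·0.87/1973) = √(5.73239e-05) = 0.00757.
z = (0.10492 − 0.13)/0.00757 = -0.02508/0.00757 = -3.313.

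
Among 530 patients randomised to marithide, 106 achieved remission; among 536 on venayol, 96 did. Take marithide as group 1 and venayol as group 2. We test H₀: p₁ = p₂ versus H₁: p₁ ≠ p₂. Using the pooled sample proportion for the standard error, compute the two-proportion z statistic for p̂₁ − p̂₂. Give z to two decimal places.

p̂₁ = 106/530 ≈ 0.2000, p̂₂ = 96/536 ≈ 0.1791.
Pooled p̂ = (106+96)/(530+536) = 202/1066 = 0.1895.
SE = √(p̂(1−p̂)(1/n₁+1/n₂)) = √(0.1895·0.8105·0.00375246) = √(0.000576325) = 0.0240.
z = (0.2000 − 0.1791)/0.0240 = 0.0209/0.0240 = 0.87.
p-value = 2·P(Z > 0.870) ≈ 0.3841.

z = 0.87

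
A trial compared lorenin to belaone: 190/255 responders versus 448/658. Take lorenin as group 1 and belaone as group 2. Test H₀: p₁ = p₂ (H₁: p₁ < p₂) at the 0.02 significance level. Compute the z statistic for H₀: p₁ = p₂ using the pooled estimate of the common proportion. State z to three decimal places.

z = 1.898

p̂₁ = 190/255 = 0.745098, p̂₂ = 448/658 = 0.680851.
Pooled p̂ = (190+448)/(255+658) = 638/913 = 0.698795.
SE = √(0.21048 × 0.00544133) = 0.033842.
z = (0.745098 − 0.680851)/0.033842 = 0.064247/0.033842 = 1.898.
p-value = P(Z < 1.898) ≈ 0.9712. With α = 0.02, fail to reject H₀.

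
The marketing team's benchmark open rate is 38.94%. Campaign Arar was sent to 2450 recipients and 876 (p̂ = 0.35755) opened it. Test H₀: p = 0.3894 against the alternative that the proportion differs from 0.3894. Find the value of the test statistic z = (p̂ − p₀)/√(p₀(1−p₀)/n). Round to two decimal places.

z = -3.23

p̂ = 876/2450 = 0.35755.
Standard error under H₀: √(0.3894×0.6106/2450) = 0.00985.
z = (0.35755 − 0.3894)/0.00985 = -0.03185/0.00985 = -3.23.
Two-sided p-value ≈ 2·Φ(−3.233) = 0.0012.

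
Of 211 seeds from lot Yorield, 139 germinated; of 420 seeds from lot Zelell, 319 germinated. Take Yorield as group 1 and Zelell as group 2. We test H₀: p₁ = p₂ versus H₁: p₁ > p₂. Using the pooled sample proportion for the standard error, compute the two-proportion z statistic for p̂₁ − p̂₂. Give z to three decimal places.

p̂₁ = 139/211 ≈ 0.65877, p̂₂ = 319/420 ≈ 0.75952.
Pooled p̂ = (139+319)/(211+420) = 458/631 = 0.72583.
SE = √(0.199 × 0.00712029) = 0.03764.
z = (0.65877 − 0.75952)/0.03764 = -0.10075/0.03764 = -2.677.
p-value = P(Z > -2.677) ≈ 0.9963.

z = -2.677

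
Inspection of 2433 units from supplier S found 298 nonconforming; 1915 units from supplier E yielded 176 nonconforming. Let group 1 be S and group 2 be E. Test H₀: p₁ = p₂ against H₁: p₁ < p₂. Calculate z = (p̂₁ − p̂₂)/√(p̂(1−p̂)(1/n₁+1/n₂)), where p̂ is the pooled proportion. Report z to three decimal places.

z = 3.212

p̂₁ = 298/2433 ≈ 0.122483, p̂₂ = 176/1915 ≈ 0.091906.
Pooled p̂ = (298+176)/(2433+1915) = 474/4348 = 0.109016.
SE = √(p̂(1−p̂)(1/n₁+1/n₂)) = √(0.109016·0.890984·0.000933208) = √(9.06437e-05) = 0.009521.
z = (0.122483 − 0.091906)/0.009521 = 0.030577/0.009521 = 3.212.
p-value = P(Z < 3.212) ≈ 0.9993.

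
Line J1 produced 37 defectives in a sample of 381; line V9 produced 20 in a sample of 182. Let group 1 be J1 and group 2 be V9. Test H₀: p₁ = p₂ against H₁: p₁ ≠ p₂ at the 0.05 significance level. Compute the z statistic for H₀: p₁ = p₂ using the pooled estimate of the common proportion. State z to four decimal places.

z = -0.4701

p̂₁ = 37/381 = 0.097113, p̂₂ = 20/182 = 0.109890.
Pooled p̂ = (37+20)/(381+182) = 57/563 = 0.101243.
SE = √(p̂(1−p̂)(1/n₁+1/n₂)) = √(0.101243·0.898757·0.00811918) = √(0.000738789) = 0.027181.
z = (0.097113 − 0.109890)/0.027181 = -0.012777/0.027181 = -0.4701.
Two-sided p-value ≈ 2·Φ(−0.470) = 0.6383; since p > α = 0.05, fail to reject H₀.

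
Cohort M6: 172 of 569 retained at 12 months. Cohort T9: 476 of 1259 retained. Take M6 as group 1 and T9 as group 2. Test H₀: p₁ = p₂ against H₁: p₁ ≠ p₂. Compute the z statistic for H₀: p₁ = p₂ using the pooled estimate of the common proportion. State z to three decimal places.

z = -3.137

p̂₁ = 172/569 ≈ 0.30228, p̂₂ = 476/1259 ≈ 0.37808.
Pooled p̂ = (172+476)/(569+1259) = 648/1828 = 0.35449.
SE = √(0.228826 × 0.00255175) = 0.02416.
z = (0.30228 − 0.37808)/0.02416 = -0.07580/0.02416 = -3.137.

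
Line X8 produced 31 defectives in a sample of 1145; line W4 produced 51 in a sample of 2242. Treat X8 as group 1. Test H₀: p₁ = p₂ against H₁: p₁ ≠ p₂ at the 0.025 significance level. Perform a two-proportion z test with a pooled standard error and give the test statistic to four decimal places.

z = 0.7750

p̂₁ = 31/1145 ≈ 0.0270742, p̂₂ = 51/2242 ≈ 0.0227475.
Pooled p̂ = (31+51)/(1145+2242) = 82/3387 = 0.0242102.
SE = √(p̂(1−p̂)(1/n₁+1/n₂)) = √(0.0242102·0.9757898·0.00131939) = √(3.11694e-05) = 0.0055830.
z = (0.0270742 − 0.0227475)/0.0055830 = 0.0043267/0.0055830 = 0.7750.
p-value = 2·P(Z > 0.775) ≈ 0.4384. With α = 0.025, fail to reject H₀.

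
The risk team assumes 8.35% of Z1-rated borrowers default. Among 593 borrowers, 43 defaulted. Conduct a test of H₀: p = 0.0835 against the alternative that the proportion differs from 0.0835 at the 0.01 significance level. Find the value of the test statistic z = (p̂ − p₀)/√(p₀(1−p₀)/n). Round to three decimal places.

p̂ = 43/593 = 0.07251.
Under H₀, SE = √(0.0835·0.9165/593) = √(0.000129052) = 0.01136.
z = (0.07251 − 0.0835)/0.01136 = -0.01099/0.01136 = -0.967.
p-value = 2·P(Z > 0.967) ≈ 0.3335, so at α = 0.01 we fail to reject H₀.

z = -0.967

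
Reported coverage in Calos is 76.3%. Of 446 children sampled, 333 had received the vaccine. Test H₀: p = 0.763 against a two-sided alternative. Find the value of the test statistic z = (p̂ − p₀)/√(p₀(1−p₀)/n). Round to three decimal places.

p̂ = 333/446 ≈ 0.746637.
Standard error under H₀: √(0.763×0.237/446) = 0.020136.
z = (0.746637 − 0.763)/0.020136 = -0.016363/0.020136 = -0.813.
p-value = 2·P(Z > 0.813) ≈ 0.4164.

z = -0.813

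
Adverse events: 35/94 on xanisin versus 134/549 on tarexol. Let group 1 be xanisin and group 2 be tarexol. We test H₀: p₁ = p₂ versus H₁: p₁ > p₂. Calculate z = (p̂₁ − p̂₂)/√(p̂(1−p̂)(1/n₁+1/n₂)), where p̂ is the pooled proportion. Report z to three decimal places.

p̂₁ = 35/94 ≈ 0.372340, p̂₂ = 134/549 ≈ 0.244080.
Pooled p̂ = (35+134)/(94+549) = 169/643 = 0.262830.
SE = √(p̂(1−p̂)(1/n₁+1/n₂)) = √(0.262830·0.737170·0.0124598) = √(0.00241409) = 0.049133.
z = (0.372340 − 0.244080)/0.049133 = 0.128260/0.049133 = 2.610.

z = 2.610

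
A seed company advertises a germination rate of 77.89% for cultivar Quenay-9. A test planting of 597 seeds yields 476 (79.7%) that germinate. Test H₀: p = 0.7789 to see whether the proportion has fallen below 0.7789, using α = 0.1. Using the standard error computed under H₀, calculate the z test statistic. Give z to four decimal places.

p̂ = 476/597 ≈ 0.7973199.
SE = √(p₀(1−p₀)/n) = √(0.17221/597) = 0.0169843.
z = (0.7973199 − 0.7789)/0.0169843 = 0.0184199/0.0169843 = 1.0845.
p-value = P(Z < 1.085) ≈ 0.8609; since p > α = 0.1, fail to reject H₀.

z = 1.0845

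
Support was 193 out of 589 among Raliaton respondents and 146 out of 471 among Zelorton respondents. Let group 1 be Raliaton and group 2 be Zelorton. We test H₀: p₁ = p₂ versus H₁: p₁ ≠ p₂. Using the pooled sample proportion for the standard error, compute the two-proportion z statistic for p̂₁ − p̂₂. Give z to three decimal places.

z = 0.614

p̂₁ = 193/589 = 0.32767, p̂₂ = 146/471 = 0.30998.
Pooled p̂ = (193+146)/(589+471) = 339/1060 = 0.31981.
SE = √(0.217532 × 0.00382094) = 0.02883.
z = (0.32767 − 0.30998)/0.02883 = 0.01769/0.02883 = 0.614.
p-value = 2·P(Z > 0.614) ≈ 0.5394.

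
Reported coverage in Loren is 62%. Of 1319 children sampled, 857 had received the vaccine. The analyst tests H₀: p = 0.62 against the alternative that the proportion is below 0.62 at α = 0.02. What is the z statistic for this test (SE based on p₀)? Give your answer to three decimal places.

z = 2.225

p̂ = 857/1319 = 0.64973.
SE = √(p₀(1−p₀)/n) = √(0.2356/1319) = 0.01336.
z = (0.64973 − 0.62)/0.01336 = 0.02973/0.01336 = 2.225.
p-value = P(Z < 2.225) ≈ 0.9870; since p > α = 0.02, fail to reject H₀.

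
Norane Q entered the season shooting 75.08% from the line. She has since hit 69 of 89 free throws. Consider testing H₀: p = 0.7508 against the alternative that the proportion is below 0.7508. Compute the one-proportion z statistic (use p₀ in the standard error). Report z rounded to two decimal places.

p̂ = 69/89 ≈ 0.7753.
SE = √(p₀(1−p₀)/n) = √(0.1871/89) = 0.0459.
z = (0.7753 − 0.7508)/0.0459 = 0.0245/0.0459 = 0.53.

z = 0.53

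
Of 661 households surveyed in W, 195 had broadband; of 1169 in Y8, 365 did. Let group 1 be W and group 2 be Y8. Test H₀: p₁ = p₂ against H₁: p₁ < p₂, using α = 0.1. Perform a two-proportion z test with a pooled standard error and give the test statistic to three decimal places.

p̂₁ = 195/661 = 0.29501, p̂₂ = 365/1169 = 0.31223.
Pooled p̂ = (195+365)/(661+1169) = 560/1830 = 0.30601.
SE = √(p̂(1−p̂)(1/n₁+1/n₂)) = √(0.30601·0.69399·0.00236829) = √(0.00050295) = 0.02243.
z = (0.29501 − 0.31223)/0.02243 = -0.01722/0.02243 = -0.768.
p-value = P(Z < -0.768) ≈ 0.2212; since p > α = 0.1, fail to reject H₀.

z = -0.768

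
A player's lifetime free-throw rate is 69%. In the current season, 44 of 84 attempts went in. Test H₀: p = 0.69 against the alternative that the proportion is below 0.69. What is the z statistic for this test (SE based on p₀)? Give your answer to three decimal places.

p̂ = 44/84 ≈ 0.52381.
SE = √(p₀(1−p₀)/n) = √(0.2139/84) = 0.05046.
z = (0.52381 − 0.69)/0.05046 = -0.16619/0.05046 = -3.293.

z = -3.293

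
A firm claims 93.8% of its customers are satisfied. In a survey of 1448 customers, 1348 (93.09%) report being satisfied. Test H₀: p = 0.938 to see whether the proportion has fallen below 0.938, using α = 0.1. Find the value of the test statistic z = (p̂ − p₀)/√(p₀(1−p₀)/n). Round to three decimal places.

p̂ = 1348/1448 ≈ 0.93094.
Standard error under H₀: √(0.938×0.062/1448) = 0.00634.
z = (0.93094 − 0.938)/0.00634 = -0.00706/0.00634 = -1.114.
p-value = P(Z < -1.114) ≈ 0.1326, so at α = 0.1 we fail to reject H₀.

z = -1.114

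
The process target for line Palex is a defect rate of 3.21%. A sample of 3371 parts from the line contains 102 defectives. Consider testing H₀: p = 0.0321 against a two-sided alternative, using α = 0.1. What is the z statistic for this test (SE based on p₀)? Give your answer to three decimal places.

p̂ = 102/3371 = 0.030258.
SE = √(p₀(1−p₀)/n) = √(0.03107/3371) = 0.003036.
z = (0.030258 − 0.0321)/0.003036 = -0.001842/0.003036 = -0.607.
Two-sided p-value ≈ 2·Φ(−0.607) = 0.5440; since p > α = 0.1, fail to reject H₀.

z = -0.607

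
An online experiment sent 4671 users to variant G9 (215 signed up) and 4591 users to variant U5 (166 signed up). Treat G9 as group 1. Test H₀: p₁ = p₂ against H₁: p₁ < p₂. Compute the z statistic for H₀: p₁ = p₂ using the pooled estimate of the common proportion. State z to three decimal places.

p̂₁ = 215/4671 ≈ 0.046029, p̂₂ = 166/4591 ≈ 0.036158.
Pooled p̂ = (215+166)/(4671+4591) = 381/9262 = 0.041136.
SE = √(p̂(1−p̂)(1/n₁+1/n₂)) = √(0.041136·0.958864·0.000431904) = √(1.70359e-05) = 0.004127.
z = (0.046029 − 0.036158)/0.004127 = 0.009871/0.004127 = 2.392.
p-value = P(Z < 2.392) ≈ 0.9916.

z = 2.392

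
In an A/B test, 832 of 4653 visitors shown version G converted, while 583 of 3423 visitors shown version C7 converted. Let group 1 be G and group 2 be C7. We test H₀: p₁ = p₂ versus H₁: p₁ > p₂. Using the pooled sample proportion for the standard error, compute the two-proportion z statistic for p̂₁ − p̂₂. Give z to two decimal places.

p̂₁ = 832/4653 = 0.1788, p̂₂ = 583/3423 = 0.1703.
Pooled p̂ = (832+583)/(4653+3423) = 1415/8076 = 0.1752.
SE = √(p̂(1−p̂)(1/n₁+1/n₂)) = √(0.1752·0.8248·0.000507057) = √(7.32756e-05) = 0.0086.
z = (0.1788 − 0.1703)/0.0086 = 0.0085/0.0086 = 0.99.
p-value = P(Z > 0.992) ≈ 0.1606.

z = 0.99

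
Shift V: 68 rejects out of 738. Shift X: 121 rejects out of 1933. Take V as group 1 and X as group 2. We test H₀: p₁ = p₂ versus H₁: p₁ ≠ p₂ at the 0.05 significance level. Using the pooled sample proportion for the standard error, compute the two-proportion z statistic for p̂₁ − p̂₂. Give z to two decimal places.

p̂₁ = 68/738 ≈ 0.0921, p̂₂ = 121/1933 ≈ 0.0626.
Pooled p̂ = (68+121)/(738+1933) = 189/2671 = 0.0708.
SE = √(0.065753 × 0.00187234) = 0.0111.
z = (0.0921 − 0.0626)/0.0111 = 0.0295/0.0111 = 2.66.
p-value = 2·P(Z > 2.663) ≈ 0.0078; since p < α = 0.05, reject H₀.

z = 2.66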